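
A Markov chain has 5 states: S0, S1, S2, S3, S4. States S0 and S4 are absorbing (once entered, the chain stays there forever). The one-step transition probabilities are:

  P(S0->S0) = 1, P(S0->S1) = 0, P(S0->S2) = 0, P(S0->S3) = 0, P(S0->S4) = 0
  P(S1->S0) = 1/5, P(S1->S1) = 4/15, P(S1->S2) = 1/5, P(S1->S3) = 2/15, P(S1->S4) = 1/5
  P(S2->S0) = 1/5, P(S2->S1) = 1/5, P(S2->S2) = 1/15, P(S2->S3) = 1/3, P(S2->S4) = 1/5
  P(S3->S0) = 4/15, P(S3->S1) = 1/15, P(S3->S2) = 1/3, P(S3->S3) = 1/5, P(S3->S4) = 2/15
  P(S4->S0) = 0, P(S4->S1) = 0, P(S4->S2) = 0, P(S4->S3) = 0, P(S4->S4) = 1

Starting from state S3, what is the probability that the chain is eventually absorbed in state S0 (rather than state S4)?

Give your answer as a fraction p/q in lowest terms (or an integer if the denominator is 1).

Answer: 29/48

Derivation:
Let a_i = P(absorbed in S0 | start in state i).
Boundary conditions: a_S0 = 1, a_S4 = 0.
For each transient state i, a_i = sum_j P(i->j) * a_j:
  a_S1 = 1/5*a_S0 + 4/15*a_S1 + 1/5*a_S2 + 2/15*a_S3 + 1/5*a_S4
  a_S2 = 1/5*a_S0 + 1/5*a_S1 + 1/15*a_S2 + 1/3*a_S3 + 1/5*a_S4
  a_S3 = 4/15*a_S0 + 1/15*a_S1 + 1/3*a_S2 + 1/5*a_S3 + 2/15*a_S4

Substituting a_S0 = 1 and a_S4 = 0, rearrange to (I - Q) a = r where r[i] = P(i -> S0):
  [11/15, -1/5, -2/15] . (a_S1, a_S2, a_S3) = 1/5
  [-1/5, 14/15, -1/3] . (a_S1, a_S2, a_S3) = 1/5
  [-1/15, -1/3, 4/5] . (a_S1, a_S2, a_S3) = 4/15

Solving yields:
  a_S1 = 739/1392
  a_S2 = 757/1392
  a_S3 = 29/48

Starting state is S3, so the absorption probability is a_S3 = 29/48.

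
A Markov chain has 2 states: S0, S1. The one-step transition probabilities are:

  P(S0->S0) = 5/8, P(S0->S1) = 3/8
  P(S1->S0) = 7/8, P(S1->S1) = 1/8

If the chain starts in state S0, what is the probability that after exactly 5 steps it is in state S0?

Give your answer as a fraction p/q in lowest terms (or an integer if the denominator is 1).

Computing P^5 by repeated multiplication:
P^1 =
  S0: [5/8, 3/8]
  S1: [7/8, 1/8]
P^2 =
  S0: [23/32, 9/32]
  S1: [21/32, 11/32]
P^3 =
  S0: [89/128, 39/128]
  S1: [91/128, 37/128]
P^4 =
  S0: [359/512, 153/512]
  S1: [357/512, 155/512]
P^5 =
  S0: [1433/2048, 615/2048]
  S1: [1435/2048, 613/2048]

(P^5)[S0 -> S0] = 1433/2048

Answer: 1433/2048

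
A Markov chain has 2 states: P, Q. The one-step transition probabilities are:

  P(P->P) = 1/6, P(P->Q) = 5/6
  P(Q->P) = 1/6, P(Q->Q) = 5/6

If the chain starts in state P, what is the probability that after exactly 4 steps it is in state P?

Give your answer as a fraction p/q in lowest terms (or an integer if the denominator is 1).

Computing P^4 by repeated multiplication:
P^1 =
  P: [1/6, 5/6]
  Q: [1/6, 5/6]
P^2 =
  P: [1/6, 5/6]
  Q: [1/6, 5/6]
P^3 =
  P: [1/6, 5/6]
  Q: [1/6, 5/6]
P^4 =
  P: [1/6, 5/6]
  Q: [1/6, 5/6]

(P^4)[P -> P] = 1/6

Answer: 1/6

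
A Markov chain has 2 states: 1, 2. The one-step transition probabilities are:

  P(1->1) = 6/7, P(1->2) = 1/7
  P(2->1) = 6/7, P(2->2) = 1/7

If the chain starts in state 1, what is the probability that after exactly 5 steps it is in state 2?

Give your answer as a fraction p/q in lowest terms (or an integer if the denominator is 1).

Computing P^5 by repeated multiplication:
P^1 =
  1: [6/7, 1/7]
  2: [6/7, 1/7]
P^2 =
  1: [6/7, 1/7]
  2: [6/7, 1/7]
P^3 =
  1: [6/7, 1/7]
  2: [6/7, 1/7]
P^4 =
  1: [6/7, 1/7]
  2: [6/7, 1/7]
P^5 =
  1: [6/7, 1/7]
  2: [6/7, 1/7]

(P^5)[1 -> 2] = 1/7

Answer: 1/7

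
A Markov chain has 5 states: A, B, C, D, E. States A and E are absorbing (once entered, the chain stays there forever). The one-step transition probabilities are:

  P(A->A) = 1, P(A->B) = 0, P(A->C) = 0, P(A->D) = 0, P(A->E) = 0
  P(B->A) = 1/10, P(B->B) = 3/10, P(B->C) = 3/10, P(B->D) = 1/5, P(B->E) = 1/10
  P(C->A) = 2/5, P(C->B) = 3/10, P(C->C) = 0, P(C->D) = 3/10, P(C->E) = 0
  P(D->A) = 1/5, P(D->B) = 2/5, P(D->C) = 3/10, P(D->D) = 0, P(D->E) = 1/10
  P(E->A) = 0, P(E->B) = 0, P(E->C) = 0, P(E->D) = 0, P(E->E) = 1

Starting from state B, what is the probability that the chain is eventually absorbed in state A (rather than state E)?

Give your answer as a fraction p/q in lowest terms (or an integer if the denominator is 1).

Answer: 293/413

Derivation:
Let a_i = P(absorbed in A | start in state i).
Boundary conditions: a_A = 1, a_E = 0.
For each transient state i, a_i = sum_j P(i->j) * a_j:
  a_B = 1/10*a_A + 3/10*a_B + 3/10*a_C + 1/5*a_D + 1/10*a_E
  a_C = 2/5*a_A + 3/10*a_B + 0*a_C + 3/10*a_D + 0*a_E
  a_D = 1/5*a_A + 2/5*a_B + 3/10*a_C + 0*a_D + 1/10*a_E

Substituting a_A = 1 and a_E = 0, rearrange to (I - Q) a = r where r[i] = P(i -> A):
  [7/10, -3/10, -1/5] . (a_B, a_C, a_D) = 1/10
  [-3/10, 1, -3/10] . (a_B, a_C, a_D) = 2/5
  [-2/5, -3/10, 1] . (a_B, a_C, a_D) = 1/5

Solving yields:
  a_B = 293/413
  a_C = 344/413
  a_D = 303/413

Starting state is B, so the absorption probability is a_B = 293/413.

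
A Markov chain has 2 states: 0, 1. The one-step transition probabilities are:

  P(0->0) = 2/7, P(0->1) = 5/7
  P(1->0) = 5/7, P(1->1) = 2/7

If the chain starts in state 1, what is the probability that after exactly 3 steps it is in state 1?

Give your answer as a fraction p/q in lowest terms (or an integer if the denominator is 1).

Computing P^3 by repeated multiplication:
P^1 =
  0: [2/7, 5/7]
  1: [5/7, 2/7]
P^2 =
  0: [29/49, 20/49]
  1: [20/49, 29/49]
P^3 =
  0: [158/343, 185/343]
  1: [185/343, 158/343]

(P^3)[1 -> 1] = 158/343

Answer: 158/343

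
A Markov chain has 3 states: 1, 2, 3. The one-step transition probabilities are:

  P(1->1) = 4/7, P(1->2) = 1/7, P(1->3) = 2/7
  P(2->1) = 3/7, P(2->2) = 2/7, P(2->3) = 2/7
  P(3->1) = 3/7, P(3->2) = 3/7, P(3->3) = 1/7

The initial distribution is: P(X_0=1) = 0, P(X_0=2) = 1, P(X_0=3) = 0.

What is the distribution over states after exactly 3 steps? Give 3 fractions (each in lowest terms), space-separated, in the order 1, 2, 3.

Propagating the distribution step by step (d_{t+1} = d_t * P):
d_0 = (1=0, 2=1, 3=0)
  d_1[1] = 0*4/7 + 1*3/7 + 0*3/7 = 3/7
  d_1[2] = 0*1/7 + 1*2/7 + 0*3/7 = 2/7
  d_1[3] = 0*2/7 + 1*2/7 + 0*1/7 = 2/7
d_1 = (1=3/7, 2=2/7, 3=2/7)
  d_2[1] = 3/7*4/7 + 2/7*3/7 + 2/7*3/7 = 24/49
  d_2[2] = 3/7*1/7 + 2/7*2/7 + 2/7*3/7 = 13/49
  d_2[3] = 3/7*2/7 + 2/7*2/7 + 2/7*1/7 = 12/49
d_2 = (1=24/49, 2=13/49, 3=12/49)
  d_3[1] = 24/49*4/7 + 13/49*3/7 + 12/49*3/7 = 171/343
  d_3[2] = 24/49*1/7 + 13/49*2/7 + 12/49*3/7 = 86/343
  d_3[3] = 24/49*2/7 + 13/49*2/7 + 12/49*1/7 = 86/343
d_3 = (1=171/343, 2=86/343, 3=86/343)

Answer: 171/343 86/343 86/343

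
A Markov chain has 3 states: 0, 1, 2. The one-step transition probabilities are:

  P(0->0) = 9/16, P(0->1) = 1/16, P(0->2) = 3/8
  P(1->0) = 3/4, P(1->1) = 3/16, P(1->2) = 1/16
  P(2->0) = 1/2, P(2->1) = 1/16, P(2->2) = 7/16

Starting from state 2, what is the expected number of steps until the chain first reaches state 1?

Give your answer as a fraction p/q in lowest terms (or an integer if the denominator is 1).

Answer: 16

Derivation:
Let h_i = expected steps to first reach 1 from state i.
Boundary: h_1 = 0.
First-step equations for the other states:
  h_0 = 1 + 9/16*h_0 + 1/16*h_1 + 3/8*h_2
  h_2 = 1 + 1/2*h_0 + 1/16*h_1 + 7/16*h_2

Substituting h_1 = 0 and rearranging gives the linear system (I - Q) h = 1:
  [7/16, -3/8] . (h_0, h_2) = 1
  [-1/2, 9/16] . (h_0, h_2) = 1

Solving yields:
  h_0 = 16
  h_2 = 16

Starting state is 2, so the expected hitting time is h_2 = 16.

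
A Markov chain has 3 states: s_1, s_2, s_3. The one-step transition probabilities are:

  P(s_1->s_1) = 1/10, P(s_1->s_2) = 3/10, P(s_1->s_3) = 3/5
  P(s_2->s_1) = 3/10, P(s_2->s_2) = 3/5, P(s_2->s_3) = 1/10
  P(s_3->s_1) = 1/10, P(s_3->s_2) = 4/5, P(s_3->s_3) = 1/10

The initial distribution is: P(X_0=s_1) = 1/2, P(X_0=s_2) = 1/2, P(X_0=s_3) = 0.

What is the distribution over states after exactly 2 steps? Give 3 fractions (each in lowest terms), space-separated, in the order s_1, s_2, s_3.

Answer: 19/100 61/100 1/5

Derivation:
Propagating the distribution step by step (d_{t+1} = d_t * P):
d_0 = (s_1=1/2, s_2=1/2, s_3=0)
  d_1[s_1] = 1/2*1/10 + 1/2*3/10 + 0*1/10 = 1/5
  d_1[s_2] = 1/2*3/10 + 1/2*3/5 + 0*4/5 = 9/20
  d_1[s_3] = 1/2*3/5 + 1/2*1/10 + 0*1/10 = 7/20
d_1 = (s_1=1/5, s_2=9/20, s_3=7/20)
  d_2[s_1] = 1/5*1/10 + 9/20*3/10 + 7/20*1/10 = 19/100
  d_2[s_2] = 1/5*3/10 + 9/20*3/5 + 7/20*4/5 = 61/100
  d_2[s_3] = 1/5*3/5 + 9/20*1/10 + 7/20*1/10 = 1/5
d_2 = (s_1=19/100, s_2=61/100, s_3=1/5)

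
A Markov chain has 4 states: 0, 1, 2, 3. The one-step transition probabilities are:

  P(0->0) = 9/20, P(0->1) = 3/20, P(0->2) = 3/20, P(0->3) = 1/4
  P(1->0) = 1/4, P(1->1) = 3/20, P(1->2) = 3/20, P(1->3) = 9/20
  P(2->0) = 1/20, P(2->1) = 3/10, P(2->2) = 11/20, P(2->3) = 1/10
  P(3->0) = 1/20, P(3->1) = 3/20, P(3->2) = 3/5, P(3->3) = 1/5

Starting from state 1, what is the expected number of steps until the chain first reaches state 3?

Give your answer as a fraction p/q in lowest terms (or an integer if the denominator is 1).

Let h_i = expected steps to first reach 3 from state i.
Boundary: h_3 = 0.
First-step equations for the other states:
  h_0 = 1 + 9/20*h_0 + 3/20*h_1 + 3/20*h_2 + 1/4*h_3
  h_1 = 1 + 1/4*h_0 + 3/20*h_1 + 3/20*h_2 + 9/20*h_3
  h_2 = 1 + 1/20*h_0 + 3/10*h_1 + 11/20*h_2 + 1/10*h_3

Substituting h_3 = 0 and rearranging gives the linear system (I - Q) h = 1:
  [11/20, -3/20, -3/20] . (h_0, h_1, h_2) = 1
  [-1/4, 17/20, -3/20] . (h_0, h_1, h_2) = 1
  [-1/20, -3/10, 9/20] . (h_0, h_1, h_2) = 1

Solving yields:
  h_0 = 4
  h_1 = 16/5
  h_2 = 24/5

Starting state is 1, so the expected hitting time is h_1 = 16/5.

Answer: 16/5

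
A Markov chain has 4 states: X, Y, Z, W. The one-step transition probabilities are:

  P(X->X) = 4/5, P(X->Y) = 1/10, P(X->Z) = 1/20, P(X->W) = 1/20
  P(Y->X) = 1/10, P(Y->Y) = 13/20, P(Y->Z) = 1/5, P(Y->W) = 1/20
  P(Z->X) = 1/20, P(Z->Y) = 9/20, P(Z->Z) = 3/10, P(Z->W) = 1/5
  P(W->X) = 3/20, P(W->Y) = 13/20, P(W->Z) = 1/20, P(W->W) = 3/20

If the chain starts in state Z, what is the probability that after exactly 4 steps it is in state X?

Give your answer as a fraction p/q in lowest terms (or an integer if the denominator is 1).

Computing P^4 by repeated multiplication:
P^1 =
  X: [4/5, 1/10, 1/20, 1/20]
  Y: [1/10, 13/20, 1/5, 1/20]
  Z: [1/20, 9/20, 3/10, 1/5]
  W: [3/20, 13/20, 1/20, 3/20]
P^2 =
  X: [33/50, 1/5, 31/400, 1/16]
  Y: [13/80, 111/200, 79/400, 17/200]
  Z: [13/100, 9/16, 77/400, 23/200]
  W: [21/100, 223/400, 4/25, 29/400]
P^3 =
  X: [449/800, 543/2000, 159/1600, 543/8000]
  Y: [333/1600, 4169/8000, 1461/8000, 141/1600]
  Z: [1497/8000, 27/50, 73/400, 723/8000]
  W: [1941/8000, 201/400, 1389/8000, 13/160]
P^4 =
  X: [4913/10000, 5143/16000, 18491/160000, 11471/160000]
  Y: [19277/80000, 79841/160000, 6953/40000, 13793/160000]
  Z: [36221/160000, 81693/160000, 1413/8000, 6913/80000]
  W: [8487/32000, 77093/160000, 5401/32000, 13467/160000]

(P^4)[Z -> X] = 36221/160000

Answer: 36221/160000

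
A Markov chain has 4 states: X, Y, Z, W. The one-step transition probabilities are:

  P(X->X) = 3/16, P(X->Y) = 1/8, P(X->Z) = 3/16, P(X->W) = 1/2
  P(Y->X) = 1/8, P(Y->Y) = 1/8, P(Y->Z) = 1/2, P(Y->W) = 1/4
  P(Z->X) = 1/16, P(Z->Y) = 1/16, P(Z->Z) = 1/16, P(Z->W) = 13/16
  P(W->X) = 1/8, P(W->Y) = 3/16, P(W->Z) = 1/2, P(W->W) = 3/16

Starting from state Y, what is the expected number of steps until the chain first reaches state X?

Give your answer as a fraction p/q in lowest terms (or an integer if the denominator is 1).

Let h_i = expected steps to first reach X from state i.
Boundary: h_X = 0.
First-step equations for the other states:
  h_Y = 1 + 1/8*h_X + 1/8*h_Y + 1/2*h_Z + 1/4*h_W
  h_Z = 1 + 1/16*h_X + 1/16*h_Y + 1/16*h_Z + 13/16*h_W
  h_W = 1 + 1/8*h_X + 3/16*h_Y + 1/2*h_Z + 3/16*h_W

Substituting h_X = 0 and rearranging gives the linear system (I - Q) h = 1:
  [7/8, -1/2, -1/4] . (h_Y, h_Z, h_W) = 1
  [-1/16, 15/16, -13/16] . (h_Y, h_Z, h_W) = 1
  [-3/16, -1/2, 13/16] . (h_Y, h_Z, h_W) = 1

Solving yields:
  h_Y = 184/19
  h_Z = 192/19
  h_W = 184/19

Starting state is Y, so the expected hitting time is h_Y = 184/19.

Answer: 184/19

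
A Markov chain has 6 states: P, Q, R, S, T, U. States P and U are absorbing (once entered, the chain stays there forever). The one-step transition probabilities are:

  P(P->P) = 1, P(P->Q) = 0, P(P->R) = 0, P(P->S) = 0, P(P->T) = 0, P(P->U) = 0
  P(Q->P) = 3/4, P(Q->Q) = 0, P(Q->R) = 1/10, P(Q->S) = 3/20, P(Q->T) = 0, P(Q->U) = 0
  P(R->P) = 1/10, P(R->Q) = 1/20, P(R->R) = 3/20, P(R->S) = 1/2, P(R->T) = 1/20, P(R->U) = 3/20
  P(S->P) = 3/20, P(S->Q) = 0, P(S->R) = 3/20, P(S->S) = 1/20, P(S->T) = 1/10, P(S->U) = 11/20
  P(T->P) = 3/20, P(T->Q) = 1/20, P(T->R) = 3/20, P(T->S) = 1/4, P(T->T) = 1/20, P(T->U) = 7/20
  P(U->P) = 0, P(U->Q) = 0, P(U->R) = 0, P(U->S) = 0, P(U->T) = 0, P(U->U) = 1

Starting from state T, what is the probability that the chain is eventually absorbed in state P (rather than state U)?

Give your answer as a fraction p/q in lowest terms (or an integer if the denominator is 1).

Let a_i = P(absorbed in P | start in state i).
Boundary conditions: a_P = 1, a_U = 0.
For each transient state i, a_i = sum_j P(i->j) * a_j:
  a_Q = 3/4*a_P + 0*a_Q + 1/10*a_R + 3/20*a_S + 0*a_T + 0*a_U
  a_R = 1/10*a_P + 1/20*a_Q + 3/20*a_R + 1/2*a_S + 1/20*a_T + 3/20*a_U
  a_S = 3/20*a_P + 0*a_Q + 3/20*a_R + 1/20*a_S + 1/10*a_T + 11/20*a_U
  a_T = 3/20*a_P + 1/20*a_Q + 3/20*a_R + 1/4*a_S + 1/20*a_T + 7/20*a_U

Substituting a_P = 1 and a_U = 0, rearrange to (I - Q) a = r where r[i] = P(i -> P):
  [1, -1/10, -3/20, 0] . (a_Q, a_R, a_S, a_T) = 3/4
  [-1/20, 17/20, -1/2, -1/20] . (a_Q, a_R, a_S, a_T) = 1/10
  [0, -3/20, 19/20, -1/10] . (a_Q, a_R, a_S, a_T) = 3/20
  [-1/20, -3/20, -1/4, 19/20] . (a_Q, a_R, a_S, a_T) = 3/20

Solving yields:
  a_Q = 1581/1930
  a_R = 2843/8685
  a_S = 6329/26055
  a_T = 16499/52110

Starting state is T, so the absorption probability is a_T = 16499/52110.

Answer: 16499/52110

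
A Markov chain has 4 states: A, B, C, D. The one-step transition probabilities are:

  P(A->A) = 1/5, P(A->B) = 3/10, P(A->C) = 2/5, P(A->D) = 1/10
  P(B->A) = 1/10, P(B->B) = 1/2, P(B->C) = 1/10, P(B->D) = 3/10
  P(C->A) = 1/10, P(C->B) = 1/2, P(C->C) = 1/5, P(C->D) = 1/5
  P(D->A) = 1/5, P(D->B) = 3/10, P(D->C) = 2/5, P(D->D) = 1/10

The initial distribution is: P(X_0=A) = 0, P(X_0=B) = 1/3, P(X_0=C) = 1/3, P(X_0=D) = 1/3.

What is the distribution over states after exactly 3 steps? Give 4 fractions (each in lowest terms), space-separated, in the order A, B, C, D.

Propagating the distribution step by step (d_{t+1} = d_t * P):
d_0 = (A=0, B=1/3, C=1/3, D=1/3)
  d_1[A] = 0*1/5 + 1/3*1/10 + 1/3*1/10 + 1/3*1/5 = 2/15
  d_1[B] = 0*3/10 + 1/3*1/2 + 1/3*1/2 + 1/3*3/10 = 13/30
  d_1[C] = 0*2/5 + 1/3*1/10 + 1/3*1/5 + 1/3*2/5 = 7/30
  d_1[D] = 0*1/10 + 1/3*3/10 + 1/3*1/5 + 1/3*1/10 = 1/5
d_1 = (A=2/15, B=13/30, C=7/30, D=1/5)
  d_2[A] = 2/15*1/5 + 13/30*1/10 + 7/30*1/10 + 1/5*1/5 = 2/15
  d_2[B] = 2/15*3/10 + 13/30*1/2 + 7/30*1/2 + 1/5*3/10 = 13/30
  d_2[C] = 2/15*2/5 + 13/30*1/10 + 7/30*1/5 + 1/5*2/5 = 67/300
  d_2[D] = 2/15*1/10 + 13/30*3/10 + 7/30*1/5 + 1/5*1/10 = 21/100
d_2 = (A=2/15, B=13/30, C=67/300, D=21/100)
  d_3[A] = 2/15*1/5 + 13/30*1/10 + 67/300*1/10 + 21/100*1/5 = 403/3000
  d_3[B] = 2/15*3/10 + 13/30*1/2 + 67/300*1/2 + 21/100*3/10 = 647/1500
  d_3[C] = 2/15*2/5 + 13/30*1/10 + 67/300*1/5 + 21/100*2/5 = 169/750
  d_3[D] = 2/15*1/10 + 13/30*3/10 + 67/300*1/5 + 21/100*1/10 = 209/1000
d_3 = (A=403/3000, B=647/1500, C=169/750, D=209/1000)

Answer: 403/3000 647/1500 169/750 209/1000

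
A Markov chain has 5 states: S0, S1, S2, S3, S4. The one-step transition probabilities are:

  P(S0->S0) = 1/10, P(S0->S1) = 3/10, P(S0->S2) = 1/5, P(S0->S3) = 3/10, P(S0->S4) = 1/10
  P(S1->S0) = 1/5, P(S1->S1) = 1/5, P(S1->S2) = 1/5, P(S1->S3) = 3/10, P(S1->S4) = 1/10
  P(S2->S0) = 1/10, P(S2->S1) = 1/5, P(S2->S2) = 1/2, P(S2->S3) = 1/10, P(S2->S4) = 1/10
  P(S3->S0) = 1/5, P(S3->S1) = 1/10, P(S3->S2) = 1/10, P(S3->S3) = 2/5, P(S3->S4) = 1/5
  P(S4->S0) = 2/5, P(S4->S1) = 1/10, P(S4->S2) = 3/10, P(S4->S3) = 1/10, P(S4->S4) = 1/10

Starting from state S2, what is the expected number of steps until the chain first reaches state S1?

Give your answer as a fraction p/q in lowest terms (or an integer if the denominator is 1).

Answer: 3370/623

Derivation:
Let h_i = expected steps to first reach S1 from state i.
Boundary: h_S1 = 0.
First-step equations for the other states:
  h_S0 = 1 + 1/10*h_S0 + 3/10*h_S1 + 1/5*h_S2 + 3/10*h_S3 + 1/10*h_S4
  h_S2 = 1 + 1/10*h_S0 + 1/5*h_S1 + 1/2*h_S2 + 1/10*h_S3 + 1/10*h_S4
  h_S3 = 1 + 1/5*h_S0 + 1/10*h_S1 + 1/10*h_S2 + 2/5*h_S3 + 1/5*h_S4
  h_S4 = 1 + 2/5*h_S0 + 1/10*h_S1 + 3/10*h_S2 + 1/10*h_S3 + 1/10*h_S4

Substituting h_S1 = 0 and rearranging gives the linear system (I - Q) h = 1:
  [9/10, -1/5, -3/10, -1/10] . (h_S0, h_S2, h_S3, h_S4) = 1
  [-1/10, 1/2, -1/10, -1/10] . (h_S0, h_S2, h_S3, h_S4) = 1
  [-1/5, -1/10, 3/5, -1/5] . (h_S0, h_S2, h_S3, h_S4) = 1
  [-2/5, -3/10, -1/10, 9/10] . (h_S0, h_S2, h_S3, h_S4) = 1

Solving yields:
  h_S0 = 3130/623
  h_S2 = 3370/623
  h_S3 = 3855/623
  h_S4 = 3635/623

Starting state is S2, so the expected hitting time is h_S2 = 3370/623.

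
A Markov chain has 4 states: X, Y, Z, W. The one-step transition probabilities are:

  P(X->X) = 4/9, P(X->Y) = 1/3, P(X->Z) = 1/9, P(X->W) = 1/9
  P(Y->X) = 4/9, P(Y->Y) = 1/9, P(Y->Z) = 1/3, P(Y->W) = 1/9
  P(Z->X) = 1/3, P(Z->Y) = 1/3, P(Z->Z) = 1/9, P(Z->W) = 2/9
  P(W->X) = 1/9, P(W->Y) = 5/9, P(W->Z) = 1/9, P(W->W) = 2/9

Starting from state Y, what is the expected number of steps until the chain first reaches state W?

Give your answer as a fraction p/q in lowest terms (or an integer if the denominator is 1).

Let h_i = expected steps to first reach W from state i.
Boundary: h_W = 0.
First-step equations for the other states:
  h_X = 1 + 4/9*h_X + 1/3*h_Y + 1/9*h_Z + 1/9*h_W
  h_Y = 1 + 4/9*h_X + 1/9*h_Y + 1/3*h_Z + 1/9*h_W
  h_Z = 1 + 1/3*h_X + 1/3*h_Y + 1/9*h_Z + 2/9*h_W

Substituting h_W = 0 and rearranging gives the linear system (I - Q) h = 1:
  [5/9, -1/3, -1/9] . (h_X, h_Y, h_Z) = 1
  [-4/9, 8/9, -1/3] . (h_X, h_Y, h_Z) = 1
  [-1/3, -1/3, 8/9] . (h_X, h_Y, h_Z) = 1

Solving yields:
  h_X = 891/116
  h_Y = 873/116
  h_Z = 198/29

Starting state is Y, so the expected hitting time is h_Y = 873/116.

Answer: 873/116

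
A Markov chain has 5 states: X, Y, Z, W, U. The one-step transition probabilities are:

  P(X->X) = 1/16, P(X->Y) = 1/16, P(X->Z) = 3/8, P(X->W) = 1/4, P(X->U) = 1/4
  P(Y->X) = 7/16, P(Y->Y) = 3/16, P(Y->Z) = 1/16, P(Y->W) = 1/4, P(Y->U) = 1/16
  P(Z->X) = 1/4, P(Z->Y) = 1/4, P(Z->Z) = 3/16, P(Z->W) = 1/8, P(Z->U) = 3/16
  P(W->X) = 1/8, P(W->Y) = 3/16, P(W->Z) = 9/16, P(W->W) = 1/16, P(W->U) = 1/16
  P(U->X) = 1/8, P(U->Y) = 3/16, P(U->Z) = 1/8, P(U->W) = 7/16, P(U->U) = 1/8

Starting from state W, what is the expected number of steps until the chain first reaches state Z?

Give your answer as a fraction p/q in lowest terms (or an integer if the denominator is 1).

Let h_i = expected steps to first reach Z from state i.
Boundary: h_Z = 0.
First-step equations for the other states:
  h_X = 1 + 1/16*h_X + 1/16*h_Y + 3/8*h_Z + 1/4*h_W + 1/4*h_U
  h_Y = 1 + 7/16*h_X + 3/16*h_Y + 1/16*h_Z + 1/4*h_W + 1/16*h_U
  h_W = 1 + 1/8*h_X + 3/16*h_Y + 9/16*h_Z + 1/16*h_W + 1/16*h_U
  h_U = 1 + 1/8*h_X + 3/16*h_Y + 1/8*h_Z + 7/16*h_W + 1/8*h_U

Substituting h_Z = 0 and rearranging gives the linear system (I - Q) h = 1:
  [15/16, -1/16, -1/4, -1/4] . (h_X, h_Y, h_W, h_U) = 1
  [-7/16, 13/16, -1/4, -1/16] . (h_X, h_Y, h_W, h_U) = 1
  [-1/8, -3/16, 15/16, -1/16] . (h_X, h_Y, h_W, h_U) = 1
  [-1/8, -3/16, -7/16, 7/8] . (h_X, h_Y, h_W, h_U) = 1

Solving yields:
  h_X = 13456/4559
  h_Y = 17600/4559
  h_W = 240/97
  h_U = 352/97

Starting state is W, so the expected hitting time is h_W = 240/97.

Answer: 240/97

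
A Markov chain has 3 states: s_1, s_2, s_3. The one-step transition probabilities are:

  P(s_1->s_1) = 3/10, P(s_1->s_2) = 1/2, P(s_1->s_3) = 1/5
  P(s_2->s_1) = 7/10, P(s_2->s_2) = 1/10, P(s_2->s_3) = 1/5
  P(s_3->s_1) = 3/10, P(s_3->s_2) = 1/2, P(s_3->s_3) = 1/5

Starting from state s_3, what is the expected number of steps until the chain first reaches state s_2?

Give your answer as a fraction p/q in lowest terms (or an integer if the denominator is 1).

Let h_i = expected steps to first reach s_2 from state i.
Boundary: h_s_2 = 0.
First-step equations for the other states:
  h_s_1 = 1 + 3/10*h_s_1 + 1/2*h_s_2 + 1/5*h_s_3
  h_s_3 = 1 + 3/10*h_s_1 + 1/2*h_s_2 + 1/5*h_s_3

Substituting h_s_2 = 0 and rearranging gives the linear system (I - Q) h = 1:
  [7/10, -1/5] . (h_s_1, h_s_3) = 1
  [-3/10, 4/5] . (h_s_1, h_s_3) = 1

Solving yields:
  h_s_1 = 2
  h_s_3 = 2

Starting state is s_3, so the expected hitting time is h_s_3 = 2.

Answer: 2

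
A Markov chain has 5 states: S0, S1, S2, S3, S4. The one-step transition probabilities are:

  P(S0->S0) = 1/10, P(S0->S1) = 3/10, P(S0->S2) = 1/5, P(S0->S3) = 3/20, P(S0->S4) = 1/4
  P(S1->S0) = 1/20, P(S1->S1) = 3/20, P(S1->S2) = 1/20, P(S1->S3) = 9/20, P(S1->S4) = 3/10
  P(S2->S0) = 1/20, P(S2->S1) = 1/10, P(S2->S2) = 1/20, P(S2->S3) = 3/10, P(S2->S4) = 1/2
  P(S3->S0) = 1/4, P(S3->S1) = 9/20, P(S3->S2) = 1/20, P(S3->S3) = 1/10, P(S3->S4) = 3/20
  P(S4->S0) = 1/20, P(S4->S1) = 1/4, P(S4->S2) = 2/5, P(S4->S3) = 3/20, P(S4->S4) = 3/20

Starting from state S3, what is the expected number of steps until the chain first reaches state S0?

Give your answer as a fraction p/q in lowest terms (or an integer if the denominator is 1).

Let h_i = expected steps to first reach S0 from state i.
Boundary: h_S0 = 0.
First-step equations for the other states:
  h_S1 = 1 + 1/20*h_S0 + 3/20*h_S1 + 1/20*h_S2 + 9/20*h_S3 + 3/10*h_S4
  h_S2 = 1 + 1/20*h_S0 + 1/10*h_S1 + 1/20*h_S2 + 3/10*h_S3 + 1/2*h_S4
  h_S3 = 1 + 1/4*h_S0 + 9/20*h_S1 + 1/20*h_S2 + 1/10*h_S3 + 3/20*h_S4
  h_S4 = 1 + 1/20*h_S0 + 1/4*h_S1 + 2/5*h_S2 + 3/20*h_S3 + 3/20*h_S4

Substituting h_S0 = 0 and rearranging gives the linear system (I - Q) h = 1:
  [17/20, -1/20, -9/20, -3/10] . (h_S1, h_S2, h_S3, h_S4) = 1
  [-1/10, 19/20, -3/10, -1/2] . (h_S1, h_S2, h_S3, h_S4) = 1
  [-9/20, -1/20, 9/10, -3/20] . (h_S1, h_S2, h_S3, h_S4) = 1
  [-1/4, -2/5, -3/20, 17/20] . (h_S1, h_S2, h_S3, h_S4) = 1

Solving yields:
  h_S1 = 74940/7679
  h_S2 = 11060/1097
  h_S3 = 9060/1097
  h_S4 = 78700/7679

Starting state is S3, so the expected hitting time is h_S3 = 9060/1097.

Answer: 9060/1097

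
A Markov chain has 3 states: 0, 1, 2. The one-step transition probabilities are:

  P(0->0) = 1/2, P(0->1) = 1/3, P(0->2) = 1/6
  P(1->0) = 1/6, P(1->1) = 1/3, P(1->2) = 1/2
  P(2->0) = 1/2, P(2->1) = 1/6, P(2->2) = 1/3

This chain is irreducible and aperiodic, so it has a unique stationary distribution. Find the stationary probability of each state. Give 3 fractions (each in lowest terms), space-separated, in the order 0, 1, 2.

Answer: 13/32 9/32 5/16

Derivation:
The stationary distribution satisfies pi = pi * P, i.e.:
  pi_0 = 1/2*pi_0 + 1/6*pi_1 + 1/2*pi_2
  pi_1 = 1/3*pi_0 + 1/3*pi_1 + 1/6*pi_2
  pi_2 = 1/6*pi_0 + 1/2*pi_1 + 1/3*pi_2
with normalization: pi_0 + pi_1 + pi_2 = 1.

Using the first 2 balance equations plus normalization, the linear system A*pi = b is:
  [-1/2, 1/6, 1/2] . pi = 0
  [1/3, -2/3, 1/6] . pi = 0
  [1, 1, 1] . pi = 1

Solving yields:
  pi_0 = 13/32
  pi_1 = 9/32
  pi_2 = 5/16

Verification (pi * P):
  13/32*1/2 + 9/32*1/6 + 5/16*1/2 = 13/32 = pi_0  (ok)
  13/32*1/3 + 9/32*1/3 + 5/16*1/6 = 9/32 = pi_1  (ok)
  13/32*1/6 + 9/32*1/2 + 5/16*1/3 = 5/16 = pi_2  (ok)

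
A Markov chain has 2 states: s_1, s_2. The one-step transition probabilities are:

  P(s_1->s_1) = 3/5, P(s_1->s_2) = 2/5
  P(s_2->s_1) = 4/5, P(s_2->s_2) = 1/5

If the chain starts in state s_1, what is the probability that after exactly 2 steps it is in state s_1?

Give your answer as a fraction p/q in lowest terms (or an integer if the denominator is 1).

Computing P^2 by repeated multiplication:
P^1 =
  s_1: [3/5, 2/5]
  s_2: [4/5, 1/5]
P^2 =
  s_1: [17/25, 8/25]
  s_2: [16/25, 9/25]

(P^2)[s_1 -> s_1] = 17/25

Answer: 17/25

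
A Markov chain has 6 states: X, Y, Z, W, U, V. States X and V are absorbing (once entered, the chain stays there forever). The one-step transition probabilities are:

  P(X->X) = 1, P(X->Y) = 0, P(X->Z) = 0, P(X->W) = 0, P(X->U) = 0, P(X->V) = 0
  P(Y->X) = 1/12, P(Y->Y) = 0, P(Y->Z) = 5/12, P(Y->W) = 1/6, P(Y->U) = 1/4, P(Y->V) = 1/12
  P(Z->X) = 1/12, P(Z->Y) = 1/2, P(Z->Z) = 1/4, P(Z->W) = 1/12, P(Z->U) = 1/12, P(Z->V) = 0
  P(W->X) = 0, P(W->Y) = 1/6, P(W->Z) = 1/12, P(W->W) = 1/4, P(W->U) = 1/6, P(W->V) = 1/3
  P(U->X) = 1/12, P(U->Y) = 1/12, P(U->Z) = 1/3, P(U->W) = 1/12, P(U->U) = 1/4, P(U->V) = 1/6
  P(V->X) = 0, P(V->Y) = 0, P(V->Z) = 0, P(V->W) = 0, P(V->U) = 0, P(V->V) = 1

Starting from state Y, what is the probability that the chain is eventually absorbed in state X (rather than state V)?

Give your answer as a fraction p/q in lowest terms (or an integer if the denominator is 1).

Answer: 2/5

Derivation:
Let a_i = P(absorbed in X | start in state i).
Boundary conditions: a_X = 1, a_V = 0.
For each transient state i, a_i = sum_j P(i->j) * a_j:
  a_Y = 1/12*a_X + 0*a_Y + 5/12*a_Z + 1/6*a_W + 1/4*a_U + 1/12*a_V
  a_Z = 1/12*a_X + 1/2*a_Y + 1/4*a_Z + 1/12*a_W + 1/12*a_U + 0*a_V
  a_W = 0*a_X + 1/6*a_Y + 1/12*a_Z + 1/4*a_W + 1/6*a_U + 1/3*a_V
  a_U = 1/12*a_X + 1/12*a_Y + 1/3*a_Z + 1/12*a_W + 1/4*a_U + 1/6*a_V

Substituting a_X = 1 and a_V = 0, rearrange to (I - Q) a = r where r[i] = P(i -> X):
  [1, -5/12, -1/6, -1/4] . (a_Y, a_Z, a_W, a_U) = 1/12
  [-1/2, 3/4, -1/12, -1/12] . (a_Y, a_Z, a_W, a_U) = 1/12
  [-1/6, -1/12, 3/4, -1/6] . (a_Y, a_Z, a_W, a_U) = 0
  [-1/12, -1/3, -1/12, 3/4] . (a_Y, a_Z, a_W, a_U) = 1/12

Solving yields:
  a_Y = 2/5
  a_Z = 4/9
  a_W = 2/9
  a_U = 17/45

Starting state is Y, so the absorption probability is a_Y = 2/5.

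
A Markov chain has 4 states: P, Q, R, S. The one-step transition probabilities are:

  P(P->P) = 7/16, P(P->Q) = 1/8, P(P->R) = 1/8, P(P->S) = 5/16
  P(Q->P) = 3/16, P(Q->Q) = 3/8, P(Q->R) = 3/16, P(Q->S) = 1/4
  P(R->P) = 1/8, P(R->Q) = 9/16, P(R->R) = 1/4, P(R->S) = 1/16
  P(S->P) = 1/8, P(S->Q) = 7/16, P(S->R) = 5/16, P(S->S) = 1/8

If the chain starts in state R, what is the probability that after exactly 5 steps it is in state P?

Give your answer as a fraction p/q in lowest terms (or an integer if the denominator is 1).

Answer: 112985/524288

Derivation:
Computing P^5 by repeated multiplication:
P^1 =
  P: [7/16, 1/8, 1/8, 5/16]
  Q: [3/16, 3/8, 3/16, 1/4]
  R: [1/8, 9/16, 1/4, 1/16]
  S: [1/8, 7/16, 5/16, 1/8]
P^2 =
  P: [69/256, 79/256, 53/256, 55/256]
  Q: [53/256, 97/256, 7/32, 25/128]
  R: [51/256, 101/256, 13/64, 13/64]
  S: [49/256, 105/256, 55/256, 47/256]
P^3 =
  P: [117/512, 737/2048, 431/2048, 103/512]
  Q: [437/2048, 771/2048, 871/4096, 809/4096]
  R: [217/1024, 385/1024, 873/4096, 815/4096]
  S: [431/2048, 97/256, 217/1024, 407/2048]
P^4 =
  P: [7173/32768, 12121/32768, 6931/32768, 6543/32768]
  Q: [1763/8192, 12251/32768, 13903/65536, 13027/65536]
  R: [1759/8192, 12269/32768, 13923/65536, 13003/65536]
  S: [7027/32768, 12273/32768, 6961/32768, 6507/32768]
P^5 =
  P: [56761/262144, 48813/131072, 27787/131072, 52183/262144]
  Q: [113047/524288, 24471/65536, 222461/1048576, 208485/1048576]
  R: [112985/524288, 97925/262144, 222465/1048576, 208441/1048576]
  S: [7059/32768, 97945/262144, 27813/131072, 52101/262144]

(P^5)[R -> P] = 112985/524288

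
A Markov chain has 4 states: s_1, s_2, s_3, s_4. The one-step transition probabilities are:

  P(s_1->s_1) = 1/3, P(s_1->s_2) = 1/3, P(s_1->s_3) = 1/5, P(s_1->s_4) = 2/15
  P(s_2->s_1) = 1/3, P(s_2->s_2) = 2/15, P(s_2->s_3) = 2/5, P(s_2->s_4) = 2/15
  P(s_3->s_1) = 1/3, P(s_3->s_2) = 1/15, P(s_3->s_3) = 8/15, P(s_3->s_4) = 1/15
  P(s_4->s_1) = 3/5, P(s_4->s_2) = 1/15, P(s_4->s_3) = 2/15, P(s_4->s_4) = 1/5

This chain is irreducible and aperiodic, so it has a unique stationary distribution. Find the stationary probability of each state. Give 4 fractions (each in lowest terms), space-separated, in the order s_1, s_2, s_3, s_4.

Answer: 485/1329 467/2658 151/443 105/886

Derivation:
The stationary distribution satisfies pi = pi * P, i.e.:
  pi_s_1 = 1/3*pi_s_1 + 1/3*pi_s_2 + 1/3*pi_s_3 + 3/5*pi_s_4
  pi_s_2 = 1/3*pi_s_1 + 2/15*pi_s_2 + 1/15*pi_s_3 + 1/15*pi_s_4
  pi_s_3 = 1/5*pi_s_1 + 2/5*pi_s_2 + 8/15*pi_s_3 + 2/15*pi_s_4
  pi_s_4 = 2/15*pi_s_1 + 2/15*pi_s_2 + 1/15*pi_s_3 + 1/5*pi_s_4
with normalization: pi_s_1 + pi_s_2 + pi_s_3 + pi_s_4 = 1.

Using the first 3 balance equations plus normalization, the linear system A*pi = b is:
  [-2/3, 1/3, 1/3, 3/5] . pi = 0
  [1/3, -13/15, 1/15, 1/15] . pi = 0
  [1/5, 2/5, -7/15, 2/15] . pi = 0
  [1, 1, 1, 1] . pi = 1

Solving yields:
  pi_s_1 = 485/1329
  pi_s_2 = 467/2658
  pi_s_3 = 151/443
  pi_s_4 = 105/886

Verification (pi * P):
  485/1329*1/3 + 467/2658*1/3 + 151/443*1/3 + 105/886*3/5 = 485/1329 = pi_s_1  (ok)
  485/1329*1/3 + 467/2658*2/15 + 151/443*1/15 + 105/886*1/15 = 467/2658 = pi_s_2  (ok)
  485/1329*1/5 + 467/2658*2/5 + 151/443*8/15 + 105/886*2/15 = 151/443 = pi_s_3  (ok)
  485/1329*2/15 + 467/2658*2/15 + 151/443*1/15 + 105/886*1/5 = 105/886 = pi_s_4  (ok)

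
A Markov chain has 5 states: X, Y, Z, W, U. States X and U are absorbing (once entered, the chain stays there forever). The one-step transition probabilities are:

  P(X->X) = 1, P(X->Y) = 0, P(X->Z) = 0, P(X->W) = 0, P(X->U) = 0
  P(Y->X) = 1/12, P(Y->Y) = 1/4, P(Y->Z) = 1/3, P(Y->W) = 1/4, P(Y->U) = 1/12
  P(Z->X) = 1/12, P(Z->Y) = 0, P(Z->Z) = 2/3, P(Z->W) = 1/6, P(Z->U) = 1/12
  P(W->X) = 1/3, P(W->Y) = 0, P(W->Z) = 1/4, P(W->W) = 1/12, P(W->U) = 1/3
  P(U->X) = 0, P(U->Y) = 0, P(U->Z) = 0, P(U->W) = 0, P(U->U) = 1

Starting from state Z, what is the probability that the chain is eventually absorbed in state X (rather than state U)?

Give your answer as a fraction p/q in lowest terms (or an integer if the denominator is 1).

Answer: 1/2

Derivation:
Let a_i = P(absorbed in X | start in state i).
Boundary conditions: a_X = 1, a_U = 0.
For each transient state i, a_i = sum_j P(i->j) * a_j:
  a_Y = 1/12*a_X + 1/4*a_Y + 1/3*a_Z + 1/4*a_W + 1/12*a_U
  a_Z = 1/12*a_X + 0*a_Y + 2/3*a_Z + 1/6*a_W + 1/12*a_U
  a_W = 1/3*a_X + 0*a_Y + 1/4*a_Z + 1/12*a_W + 1/3*a_U

Substituting a_X = 1 and a_U = 0, rearrange to (I - Q) a = r where r[i] = P(i -> X):
  [3/4, -1/3, -1/4] . (a_Y, a_Z, a_W) = 1/12
  [0, 1/3, -1/6] . (a_Y, a_Z, a_W) = 1/12
  [0, -1/4, 11/12] . (a_Y, a_Z, a_W) = 1/3

Solving yields:
  a_Y = 1/2
  a_Z = 1/2
  a_W = 1/2

Starting state is Z, so the absorption probability is a_Z = 1/2.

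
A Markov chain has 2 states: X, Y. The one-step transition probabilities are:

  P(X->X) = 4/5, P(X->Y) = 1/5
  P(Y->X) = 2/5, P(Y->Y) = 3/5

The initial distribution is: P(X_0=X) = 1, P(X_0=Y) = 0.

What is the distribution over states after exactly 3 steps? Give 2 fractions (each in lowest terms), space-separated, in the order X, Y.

Answer: 86/125 39/125

Derivation:
Propagating the distribution step by step (d_{t+1} = d_t * P):
d_0 = (X=1, Y=0)
  d_1[X] = 1*4/5 + 0*2/5 = 4/5
  d_1[Y] = 1*1/5 + 0*3/5 = 1/5
d_1 = (X=4/5, Y=1/5)
  d_2[X] = 4/5*4/5 + 1/5*2/5 = 18/25
  d_2[Y] = 4/5*1/5 + 1/5*3/5 = 7/25
d_2 = (X=18/25, Y=7/25)
  d_3[X] = 18/25*4/5 + 7/25*2/5 = 86/125
  d_3[Y] = 18/25*1/5 + 7/25*3/5 = 39/125
d_3 = (X=86/125, Y=39/125)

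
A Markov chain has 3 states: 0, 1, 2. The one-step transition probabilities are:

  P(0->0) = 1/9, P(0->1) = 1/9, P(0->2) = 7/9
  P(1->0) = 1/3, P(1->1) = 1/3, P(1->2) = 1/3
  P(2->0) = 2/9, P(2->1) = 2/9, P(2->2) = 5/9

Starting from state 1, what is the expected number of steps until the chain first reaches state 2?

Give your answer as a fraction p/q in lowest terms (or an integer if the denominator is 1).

Let h_i = expected steps to first reach 2 from state i.
Boundary: h_2 = 0.
First-step equations for the other states:
  h_0 = 1 + 1/9*h_0 + 1/9*h_1 + 7/9*h_2
  h_1 = 1 + 1/3*h_0 + 1/3*h_1 + 1/3*h_2

Substituting h_2 = 0 and rearranging gives the linear system (I - Q) h = 1:
  [8/9, -1/9] . (h_0, h_1) = 1
  [-1/3, 2/3] . (h_0, h_1) = 1

Solving yields:
  h_0 = 7/5
  h_1 = 11/5

Starting state is 1, so the expected hitting time is h_1 = 11/5.

Answer: 11/5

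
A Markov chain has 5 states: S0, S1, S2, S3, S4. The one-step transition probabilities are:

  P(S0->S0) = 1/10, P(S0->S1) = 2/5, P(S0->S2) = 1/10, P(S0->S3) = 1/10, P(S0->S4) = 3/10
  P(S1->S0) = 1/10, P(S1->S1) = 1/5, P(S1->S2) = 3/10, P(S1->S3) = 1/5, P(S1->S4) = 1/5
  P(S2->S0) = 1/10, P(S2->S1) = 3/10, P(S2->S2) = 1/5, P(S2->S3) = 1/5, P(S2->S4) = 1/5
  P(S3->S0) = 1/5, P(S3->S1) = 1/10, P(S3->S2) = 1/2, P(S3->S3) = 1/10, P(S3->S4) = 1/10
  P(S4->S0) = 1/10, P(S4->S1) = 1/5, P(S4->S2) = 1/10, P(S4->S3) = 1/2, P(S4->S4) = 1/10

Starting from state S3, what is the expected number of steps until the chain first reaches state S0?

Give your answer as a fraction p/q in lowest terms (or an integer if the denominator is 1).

Let h_i = expected steps to first reach S0 from state i.
Boundary: h_S0 = 0.
First-step equations for the other states:
  h_S1 = 1 + 1/10*h_S0 + 1/5*h_S1 + 3/10*h_S2 + 1/5*h_S3 + 1/5*h_S4
  h_S2 = 1 + 1/10*h_S0 + 3/10*h_S1 + 1/5*h_S2 + 1/5*h_S3 + 1/5*h_S4
  h_S3 = 1 + 1/5*h_S0 + 1/10*h_S1 + 1/2*h_S2 + 1/10*h_S3 + 1/10*h_S4
  h_S4 = 1 + 1/10*h_S0 + 1/5*h_S1 + 1/10*h_S2 + 1/2*h_S3 + 1/10*h_S4

Substituting h_S0 = 0 and rearranging gives the linear system (I - Q) h = 1:
  [4/5, -3/10, -1/5, -1/5] . (h_S1, h_S2, h_S3, h_S4) = 1
  [-3/10, 4/5, -1/5, -1/5] . (h_S1, h_S2, h_S3, h_S4) = 1
  [-1/10, -1/2, 9/10, -1/10] . (h_S1, h_S2, h_S3, h_S4) = 1
  [-1/5, -1/10, -1/2, 9/10] . (h_S1, h_S2, h_S3, h_S4) = 1

Solving yields:
  h_S1 = 155/19
  h_S2 = 155/19
  h_S3 = 565/76
  h_S4 = 605/76

Starting state is S3, so the expected hitting time is h_S3 = 565/76.

Answer: 565/76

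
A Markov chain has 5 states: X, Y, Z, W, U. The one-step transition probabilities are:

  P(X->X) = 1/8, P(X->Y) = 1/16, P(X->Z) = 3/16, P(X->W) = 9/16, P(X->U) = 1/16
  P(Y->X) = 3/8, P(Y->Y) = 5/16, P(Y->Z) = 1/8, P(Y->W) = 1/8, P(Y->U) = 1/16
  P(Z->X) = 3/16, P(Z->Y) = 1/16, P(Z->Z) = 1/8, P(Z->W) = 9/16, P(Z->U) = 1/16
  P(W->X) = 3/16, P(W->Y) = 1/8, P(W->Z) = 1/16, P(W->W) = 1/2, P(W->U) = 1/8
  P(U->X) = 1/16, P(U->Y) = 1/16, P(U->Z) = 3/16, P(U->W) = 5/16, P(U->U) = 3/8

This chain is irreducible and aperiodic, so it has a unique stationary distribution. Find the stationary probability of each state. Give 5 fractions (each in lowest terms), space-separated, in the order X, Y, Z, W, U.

Answer: 7341/40273 286/2369 4695/40273 1063/2369 312/2369

Derivation:
The stationary distribution satisfies pi = pi * P, i.e.:
  pi_X = 1/8*pi_X + 3/8*pi_Y + 3/16*pi_Z + 3/16*pi_W + 1/16*pi_U
  pi_Y = 1/16*pi_X + 5/16*pi_Y + 1/16*pi_Z + 1/8*pi_W + 1/16*pi_U
  pi_Z = 3/16*pi_X + 1/8*pi_Y + 1/8*pi_Z + 1/16*pi_W + 3/16*pi_U
  pi_W = 9/16*pi_X + 1/8*pi_Y + 9/16*pi_Z + 1/2*pi_W + 5/16*pi_U
  pi_U = 1/16*pi_X + 1/16*pi_Y + 1/16*pi_Z + 1/8*pi_W + 3/8*pi_U
with normalization: pi_X + pi_Y + pi_Z + pi_W + pi_U = 1.

Using the first 4 balance equations plus normalization, the linear system A*pi = b is:
  [-7/8, 3/8, 3/16, 3/16, 1/16] . pi = 0
  [1/16, -11/16, 1/16, 1/8, 1/16] . pi = 0
  [3/16, 1/8, -7/8, 1/16, 3/16] . pi = 0
  [9/16, 1/8, 9/16, -1/2, 5/16] . pi = 0
  [1, 1, 1, 1, 1] . pi = 1

Solving yields:
  pi_X = 7341/40273
  pi_Y = 286/2369
  pi_Z = 4695/40273
  pi_W = 1063/2369
  pi_U = 312/2369

Verification (pi * P):
  7341/40273*1/8 + 286/2369*3/8 + 4695/40273*3/16 + 1063/2369*3/16 + 312/2369*1/16 = 7341/40273 = pi_X  (ok)
  7341/40273*1/16 + 286/2369*5/16 + 4695/40273*1/16 + 1063/2369*1/8 + 312/2369*1/16 = 286/2369 = pi_Y  (ok)
  7341/40273*3/16 + 286/2369*1/8 + 4695/40273*1/8 + 1063/2369*1/16 + 312/2369*3/16 = 4695/40273 = pi_Z  (ok)
  7341/40273*9/16 + 286/2369*1/8 + 4695/40273*9/16 + 1063/2369*1/2 + 312/2369*5/16 = 1063/2369 = pi_W  (ok)
  7341/40273*1/16 + 286/2369*1/16 + 4695/40273*1/16 + 1063/2369*1/8 + 312/2369*3/8 = 312/2369 = pi_U  (ok)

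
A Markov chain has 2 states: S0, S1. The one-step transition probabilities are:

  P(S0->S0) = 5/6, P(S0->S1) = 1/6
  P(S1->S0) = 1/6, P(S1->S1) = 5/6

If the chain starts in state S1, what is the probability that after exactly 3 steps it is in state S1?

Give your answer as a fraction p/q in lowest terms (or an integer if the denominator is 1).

Answer: 35/54

Derivation:
Computing P^3 by repeated multiplication:
P^1 =
  S0: [5/6, 1/6]
  S1: [1/6, 5/6]
P^2 =
  S0: [13/18, 5/18]
  S1: [5/18, 13/18]
P^3 =
  S0: [35/54, 19/54]
  S1: [19/54, 35/54]

(P^3)[S1 -> S1] = 35/54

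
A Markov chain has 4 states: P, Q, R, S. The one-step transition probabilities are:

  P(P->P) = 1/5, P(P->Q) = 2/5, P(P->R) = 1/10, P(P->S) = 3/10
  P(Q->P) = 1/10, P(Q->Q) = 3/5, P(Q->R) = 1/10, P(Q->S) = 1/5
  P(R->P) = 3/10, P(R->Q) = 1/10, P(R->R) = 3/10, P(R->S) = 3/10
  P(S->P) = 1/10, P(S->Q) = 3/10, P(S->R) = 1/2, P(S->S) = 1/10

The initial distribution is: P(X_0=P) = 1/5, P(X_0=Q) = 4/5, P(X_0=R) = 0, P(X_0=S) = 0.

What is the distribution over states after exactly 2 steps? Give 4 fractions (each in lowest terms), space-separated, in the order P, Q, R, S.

Answer: 33/250 23/50 26/125 1/5

Derivation:
Propagating the distribution step by step (d_{t+1} = d_t * P):
d_0 = (P=1/5, Q=4/5, R=0, S=0)
  d_1[P] = 1/5*1/5 + 4/5*1/10 + 0*3/10 + 0*1/10 = 3/25
  d_1[Q] = 1/5*2/5 + 4/5*3/5 + 0*1/10 + 0*3/10 = 14/25
  d_1[R] = 1/5*1/10 + 4/5*1/10 + 0*3/10 + 0*1/2 = 1/10
  d_1[S] = 1/5*3/10 + 4/5*1/5 + 0*3/10 + 0*1/10 = 11/50
d_1 = (P=3/25, Q=14/25, R=1/10, S=11/50)
  d_2[P] = 3/25*1/5 + 14/25*1/10 + 1/10*3/10 + 11/50*1/10 = 33/250
  d_2[Q] = 3/25*2/5 + 14/25*3/5 + 1/10*1/10 + 11/50*3/10 = 23/50
  d_2[R] = 3/25*1/10 + 14/25*1/10 + 1/10*3/10 + 11/50*1/2 = 26/125
  d_2[S] = 3/25*3/10 + 14/25*1/5 + 1/10*3/10 + 11/50*1/10 = 1/5
d_2 = (P=33/250, Q=23/50, R=26/125, S=1/5)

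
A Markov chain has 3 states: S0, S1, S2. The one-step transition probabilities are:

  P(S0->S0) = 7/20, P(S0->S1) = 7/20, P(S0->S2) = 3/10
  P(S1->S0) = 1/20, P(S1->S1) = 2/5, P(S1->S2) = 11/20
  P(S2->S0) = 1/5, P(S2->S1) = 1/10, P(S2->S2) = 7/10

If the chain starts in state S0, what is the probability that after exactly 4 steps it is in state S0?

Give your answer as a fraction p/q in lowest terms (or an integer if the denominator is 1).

Answer: 30761/160000

Derivation:
Computing P^4 by repeated multiplication:
P^1 =
  S0: [7/20, 7/20, 3/10]
  S1: [1/20, 2/5, 11/20]
  S2: [1/5, 1/10, 7/10]
P^2 =
  S0: [1/5, 117/400, 203/400]
  S1: [59/400, 93/400, 31/50]
  S2: [43/200, 9/50, 121/200]
P^3 =
  S0: [1489/8000, 951/4000, 4609/8000]
  S1: [749/4000, 1653/8000, 4849/8000]
  S2: [821/4000, 831/4000, 587/1000]
P^4 =
  S0: [30761/160000, 34857/160000, 47191/80000]
  S1: [6307/32000, 261/1250, 95057/160000]
  S2: [1597/8000, 17091/80000, 46939/80000]

(P^4)[S0 -> S0] = 30761/160000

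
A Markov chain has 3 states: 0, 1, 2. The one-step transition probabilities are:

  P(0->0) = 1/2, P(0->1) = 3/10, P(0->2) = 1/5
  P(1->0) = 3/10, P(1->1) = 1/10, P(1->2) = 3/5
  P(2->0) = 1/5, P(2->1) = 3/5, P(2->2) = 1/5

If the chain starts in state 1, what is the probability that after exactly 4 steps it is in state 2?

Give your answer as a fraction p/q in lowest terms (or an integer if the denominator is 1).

Computing P^4 by repeated multiplication:
P^1 =
  0: [1/2, 3/10, 1/5]
  1: [3/10, 1/10, 3/5]
  2: [1/5, 3/5, 1/5]
P^2 =
  0: [19/50, 3/10, 8/25]
  1: [3/10, 23/50, 6/25]
  2: [8/25, 6/25, 11/25]
P^3 =
  0: [43/125, 42/125, 8/25]
  1: [42/125, 7/25, 48/125]
  2: [8/25, 48/125, 37/125]
P^4 =
  0: [421/1250, 411/1250, 209/625]
  1: [411/1250, 449/1250, 39/125]
  2: [209/625, 39/125, 221/625]

(P^4)[1 -> 2] = 39/125

Answer: 39/125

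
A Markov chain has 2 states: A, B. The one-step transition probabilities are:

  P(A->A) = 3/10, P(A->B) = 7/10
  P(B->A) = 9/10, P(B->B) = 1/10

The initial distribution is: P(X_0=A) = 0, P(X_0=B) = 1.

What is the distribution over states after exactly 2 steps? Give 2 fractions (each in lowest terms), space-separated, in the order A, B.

Answer: 9/25 16/25

Derivation:
Propagating the distribution step by step (d_{t+1} = d_t * P):
d_0 = (A=0, B=1)
  d_1[A] = 0*3/10 + 1*9/10 = 9/10
  d_1[B] = 0*7/10 + 1*1/10 = 1/10
d_1 = (A=9/10, B=1/10)
  d_2[A] = 9/10*3/10 + 1/10*9/10 = 9/25
  d_2[B] = 9/10*7/10 + 1/10*1/10 = 16/25
d_2 = (A=9/25, B=16/25)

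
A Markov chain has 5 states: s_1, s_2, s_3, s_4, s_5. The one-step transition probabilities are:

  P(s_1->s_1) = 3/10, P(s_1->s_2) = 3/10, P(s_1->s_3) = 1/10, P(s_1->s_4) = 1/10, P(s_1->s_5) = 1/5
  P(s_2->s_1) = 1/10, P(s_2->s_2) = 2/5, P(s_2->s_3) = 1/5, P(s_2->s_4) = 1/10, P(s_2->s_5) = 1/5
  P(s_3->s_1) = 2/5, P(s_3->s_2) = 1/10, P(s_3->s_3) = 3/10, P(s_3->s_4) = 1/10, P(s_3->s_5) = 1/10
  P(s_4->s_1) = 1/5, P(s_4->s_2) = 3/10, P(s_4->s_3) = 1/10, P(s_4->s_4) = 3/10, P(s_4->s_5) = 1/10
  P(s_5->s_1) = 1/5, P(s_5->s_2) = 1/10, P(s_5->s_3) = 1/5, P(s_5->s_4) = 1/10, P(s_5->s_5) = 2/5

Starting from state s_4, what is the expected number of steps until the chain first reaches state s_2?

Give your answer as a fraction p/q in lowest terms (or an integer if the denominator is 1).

Answer: 2510/589

Derivation:
Let h_i = expected steps to first reach s_2 from state i.
Boundary: h_s_2 = 0.
First-step equations for the other states:
  h_s_1 = 1 + 3/10*h_s_1 + 3/10*h_s_2 + 1/10*h_s_3 + 1/10*h_s_4 + 1/5*h_s_5
  h_s_3 = 1 + 2/5*h_s_1 + 1/10*h_s_2 + 3/10*h_s_3 + 1/10*h_s_4 + 1/10*h_s_5
  h_s_4 = 1 + 1/5*h_s_1 + 3/10*h_s_2 + 1/10*h_s_3 + 3/10*h_s_4 + 1/10*h_s_5
  h_s_5 = 1 + 1/5*h_s_1 + 1/10*h_s_2 + 1/5*h_s_3 + 1/10*h_s_4 + 2/5*h_s_5

Substituting h_s_2 = 0 and rearranging gives the linear system (I - Q) h = 1:
  [7/10, -1/10, -1/10, -1/5] . (h_s_1, h_s_3, h_s_4, h_s_5) = 1
  [-2/5, 7/10, -1/10, -1/10] . (h_s_1, h_s_3, h_s_4, h_s_5) = 1
  [-1/5, -1/10, 7/10, -1/10] . (h_s_1, h_s_3, h_s_4, h_s_5) = 1
  [-1/5, -1/5, -1/10, 3/5] . (h_s_1, h_s_3, h_s_4, h_s_5) = 1

Solving yields:
  h_s_1 = 2600/589
  h_s_3 = 3160/589
  h_s_4 = 2510/589
  h_s_5 = 3320/589

Starting state is s_4, so the expected hitting time is h_s_4 = 2510/589.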